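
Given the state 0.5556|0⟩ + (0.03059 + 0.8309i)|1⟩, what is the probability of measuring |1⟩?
0.6913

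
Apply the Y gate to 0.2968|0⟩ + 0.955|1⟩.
-0.955i|0⟩ + 0.2968i|1⟩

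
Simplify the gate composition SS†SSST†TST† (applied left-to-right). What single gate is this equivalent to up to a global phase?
T†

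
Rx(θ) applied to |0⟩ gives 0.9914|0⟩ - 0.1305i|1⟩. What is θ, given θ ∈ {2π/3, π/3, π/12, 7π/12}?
π/12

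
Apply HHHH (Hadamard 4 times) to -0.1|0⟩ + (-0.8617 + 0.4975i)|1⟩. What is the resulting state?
-0.1|0⟩ + (-0.8617 + 0.4975i)|1⟩

H² = I, so an even number of Hadamards cancels: H^4 = I and the state is unchanged.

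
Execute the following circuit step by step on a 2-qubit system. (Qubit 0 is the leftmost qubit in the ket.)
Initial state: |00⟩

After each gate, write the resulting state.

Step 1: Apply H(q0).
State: 1/√2|00⟩ + 1/√2|10⟩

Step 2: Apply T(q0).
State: 1/√2|00⟩ + (1/2 + (1/2)i)|10⟩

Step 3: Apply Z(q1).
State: 1/√2|00⟩ + (1/2 + (1/2)i)|10⟩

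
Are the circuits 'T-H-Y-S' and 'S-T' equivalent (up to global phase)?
No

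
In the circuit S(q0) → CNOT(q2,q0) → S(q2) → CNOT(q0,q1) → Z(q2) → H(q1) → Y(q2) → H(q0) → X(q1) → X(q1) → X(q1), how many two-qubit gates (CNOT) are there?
2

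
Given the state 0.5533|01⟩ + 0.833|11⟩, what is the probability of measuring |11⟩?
0.6939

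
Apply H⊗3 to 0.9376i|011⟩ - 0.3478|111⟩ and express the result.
(-0.123 + 0.3315i)|000⟩ + (0.123 - 0.3315i)|001⟩ + (0.123 - 0.3315i)|010⟩ + (-0.123 + 0.3315i)|011⟩ + (0.123 + 0.3315i)|100⟩ + (-0.123 - 0.3315i)|101⟩ + (-0.123 - 0.3315i)|110⟩ + (0.123 + 0.3315i)|111⟩

H⊗3 gives amp(|y⟩) = (1/2√2) Σ_x (−1)^(x·y) amp(|x⟩), where x·y is the number of positions in which both x and y have a 1.
|000⟩: (0.9376i - 0.3478)/(2√2) = (-0.123 + 0.3315i)
|001⟩: (-0.9376i + 0.3478)/(2√2) = (0.123 - 0.3315i)
|010⟩: (-0.9376i + 0.3478)/(2√2) = (0.123 - 0.3315i)
|011⟩: (0.9376i - 0.3478)/(2√2) = (-0.123 + 0.3315i)
|100⟩: (0.9376i + 0.3478)/(2√2) = (0.123 + 0.3315i)
|101⟩: (-0.9376i - 0.3478)/(2√2) = (-0.123 - 0.3315i)
|110⟩: (-0.9376i - 0.3478)/(2√2) = (-0.123 - 0.3315i)
|111⟩: (0.9376i + 0.3478)/(2√2) = (0.123 + 0.3315i)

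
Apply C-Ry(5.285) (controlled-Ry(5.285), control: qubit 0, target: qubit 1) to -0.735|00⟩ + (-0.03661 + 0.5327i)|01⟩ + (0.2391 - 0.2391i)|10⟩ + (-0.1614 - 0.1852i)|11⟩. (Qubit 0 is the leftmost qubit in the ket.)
-0.735|00⟩ + (-0.03661 + 0.5327i)|01⟩ + (-0.1327 + 0.2986i)|10⟩ + (0.2562 + 0.04817i)|11⟩

C-Ry(5.285) leaves the control-|0⟩ kets |00⟩, |01⟩ unchanged and applies Ry(5.285) to qubit 1 on the control-|1⟩ pair (|10⟩, |11⟩).
Ry(5.285) = [[cos(θ/2), −sin(θ/2)], [sin(θ/2), cos(θ/2)]]; θ = 5.285, cos(θ/2) ≈ -0.878017, sin(θ/2) ≈ 0.478629.
With a = amp(|10⟩) = (0.2391 - 0.2391i) and b = amp(|11⟩) = (-0.1614 - 0.1852i):
new amp(|10⟩) = (-0.878017)·a + (-0.478629)·b = (-0.1327 + 0.2986i)
new amp(|11⟩) = (0.478629)·a + (-0.878017)·b = (0.2562 + 0.04817i)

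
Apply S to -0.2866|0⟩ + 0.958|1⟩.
-0.2866|0⟩ + 0.958i|1⟩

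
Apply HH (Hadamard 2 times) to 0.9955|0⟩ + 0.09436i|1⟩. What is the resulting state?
0.9955|0⟩ + 0.09436i|1⟩

H² = I, so an even number of Hadamards cancels: H^2 = I and the state is unchanged.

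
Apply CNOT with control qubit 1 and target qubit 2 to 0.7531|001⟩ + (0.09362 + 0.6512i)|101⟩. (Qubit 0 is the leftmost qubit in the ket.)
0.7531|001⟩ + (0.09362 + 0.6512i)|101⟩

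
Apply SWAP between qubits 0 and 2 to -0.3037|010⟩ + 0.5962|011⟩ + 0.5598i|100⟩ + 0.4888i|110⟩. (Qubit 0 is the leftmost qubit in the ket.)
0.5598i|001⟩ - 0.3037|010⟩ + 0.4888i|011⟩ + 0.5962|110⟩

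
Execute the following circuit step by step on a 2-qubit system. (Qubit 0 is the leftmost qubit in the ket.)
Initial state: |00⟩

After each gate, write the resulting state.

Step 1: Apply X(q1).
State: |01⟩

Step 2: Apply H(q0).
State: 1/√2|01⟩ + 1/√2|11⟩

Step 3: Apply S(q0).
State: 1/√2|01⟩ + (1/√2)i|11⟩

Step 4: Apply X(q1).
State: 1/√2|00⟩ + (1/√2)i|10⟩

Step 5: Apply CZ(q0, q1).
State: 1/√2|00⟩ + (1/√2)i|10⟩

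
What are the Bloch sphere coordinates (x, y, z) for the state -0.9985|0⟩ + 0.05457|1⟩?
(-0.109, 0, 0.994)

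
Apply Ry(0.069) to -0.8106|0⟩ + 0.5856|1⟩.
-0.8303|0⟩ + 0.5573|1⟩

Ry(0.069) = [[cos(θ/2), −sin(θ/2)], [sin(θ/2), cos(θ/2)]]; θ = 0.069, cos(θ/2) ≈ 0.999405, sin(θ/2) ≈ 0.0344932.
With a = amp(|0⟩) = -0.8106 and b = amp(|1⟩) = 0.5856:
new amp(|0⟩) = (0.999405)·a + (-0.0344932)·b = -0.8303
new amp(|1⟩) = (0.0344932)·a + (0.999405)·b = 0.5573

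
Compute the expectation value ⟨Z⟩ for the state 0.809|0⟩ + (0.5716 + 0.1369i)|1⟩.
0.309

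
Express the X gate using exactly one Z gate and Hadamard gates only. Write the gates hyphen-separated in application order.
H-Z-H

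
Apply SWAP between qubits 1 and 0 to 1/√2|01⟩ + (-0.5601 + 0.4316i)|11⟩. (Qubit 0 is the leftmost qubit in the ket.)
1/√2|10⟩ + (-0.5601 + 0.4316i)|11⟩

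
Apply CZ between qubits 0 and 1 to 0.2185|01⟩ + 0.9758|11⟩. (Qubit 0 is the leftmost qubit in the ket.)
0.2185|01⟩ - 0.9758|11⟩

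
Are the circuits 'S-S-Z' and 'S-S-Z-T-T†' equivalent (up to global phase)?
Yes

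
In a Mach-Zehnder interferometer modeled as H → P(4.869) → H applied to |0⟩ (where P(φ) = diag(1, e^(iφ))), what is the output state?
(0.578 - 0.4939i)|0⟩ + (0.422 + 0.4939i)|1⟩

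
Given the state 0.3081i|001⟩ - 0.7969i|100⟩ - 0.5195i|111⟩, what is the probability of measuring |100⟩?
0.635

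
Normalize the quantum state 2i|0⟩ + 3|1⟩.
0.5547i|0⟩ + 0.8321|1⟩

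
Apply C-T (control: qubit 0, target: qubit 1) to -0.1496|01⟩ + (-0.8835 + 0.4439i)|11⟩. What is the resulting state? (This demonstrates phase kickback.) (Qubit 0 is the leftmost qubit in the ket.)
-0.1496|01⟩ + (-0.9386 - 0.3108i)|11⟩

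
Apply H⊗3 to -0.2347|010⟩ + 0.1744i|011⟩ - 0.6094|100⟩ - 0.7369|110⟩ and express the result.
(-0.559 + 0.06166i)|000⟩ + (-0.559 - 0.06166i)|001⟩ + (0.1281 - 0.06166i)|010⟩ + (0.1281 + 0.06166i)|011⟩ + (0.393 + 0.06166i)|100⟩ + (0.393 - 0.06166i)|101⟩ + (0.0379 - 0.06166i)|110⟩ + (0.0379 + 0.06166i)|111⟩

H⊗3 gives amp(|y⟩) = (1/2√2) Σ_x (−1)^(x·y) amp(|x⟩), where x·y is the number of positions in which both x and y have a 1.
|000⟩: (-0.2347 + 0.1744i - 0.6094 - 0.7369)/(2√2) = (-0.559 + 0.06166i)
|001⟩: (-0.2347 - 0.1744i - 0.6094 - 0.7369)/(2√2) = (-0.559 - 0.06166i)
|010⟩: (0.2347 - 0.1744i - 0.6094 + 0.7369)/(2√2) = (0.1281 - 0.06166i)
|011⟩: (0.2347 + 0.1744i - 0.6094 + 0.7369)/(2√2) = (0.1281 + 0.06166i)
|100⟩: (-0.2347 + 0.1744i + 0.6094 + 0.7369)/(2√2) = (0.393 + 0.06166i)
|101⟩: (-0.2347 - 0.1744i + 0.6094 + 0.7369)/(2√2) = (0.393 - 0.06166i)
|110⟩: (0.2347 - 0.1744i + 0.6094 - 0.7369)/(2√2) = (0.0379 - 0.06166i)
|111⟩: (0.2347 + 0.1744i + 0.6094 - 0.7369)/(2√2) = (0.0379 + 0.06166i)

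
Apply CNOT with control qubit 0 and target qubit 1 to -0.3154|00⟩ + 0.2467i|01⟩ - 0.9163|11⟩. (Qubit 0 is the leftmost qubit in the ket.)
-0.3154|00⟩ + 0.2467i|01⟩ - 0.9163|10⟩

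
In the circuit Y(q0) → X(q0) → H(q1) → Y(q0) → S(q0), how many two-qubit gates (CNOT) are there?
0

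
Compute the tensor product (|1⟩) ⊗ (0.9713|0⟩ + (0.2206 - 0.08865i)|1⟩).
0.9713|10⟩ + (0.2206 - 0.08865i)|11⟩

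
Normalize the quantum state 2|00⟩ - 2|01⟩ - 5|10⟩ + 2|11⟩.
0.3288|00⟩ - 0.3288|01⟩ - 0.822|10⟩ + 0.3288|11⟩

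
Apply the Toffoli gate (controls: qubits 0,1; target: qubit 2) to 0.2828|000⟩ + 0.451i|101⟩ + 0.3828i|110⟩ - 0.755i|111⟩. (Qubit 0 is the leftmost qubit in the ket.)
0.2828|000⟩ + 0.451i|101⟩ - 0.755i|110⟩ + 0.3828i|111⟩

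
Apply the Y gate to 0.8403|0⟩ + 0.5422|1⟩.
-0.5422i|0⟩ + 0.8403i|1⟩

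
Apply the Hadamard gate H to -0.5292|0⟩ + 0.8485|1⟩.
0.2258|0⟩ - 0.9742|1⟩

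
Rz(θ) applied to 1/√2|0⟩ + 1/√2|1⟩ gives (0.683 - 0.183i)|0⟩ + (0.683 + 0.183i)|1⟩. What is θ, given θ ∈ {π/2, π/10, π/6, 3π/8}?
π/6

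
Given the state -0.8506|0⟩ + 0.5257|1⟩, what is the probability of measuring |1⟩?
0.2764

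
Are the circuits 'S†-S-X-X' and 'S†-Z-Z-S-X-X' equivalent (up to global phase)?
Yes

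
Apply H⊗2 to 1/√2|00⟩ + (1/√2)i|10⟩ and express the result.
(1/√8 + (1/√8)i)|00⟩ + (1/√8 + (1/√8)i)|01⟩ + (1/√8 - (1/√8)i)|10⟩ + (1/√8 - (1/√8)i)|11⟩

H⊗2 gives amp(|y⟩) = (1/2) Σ_x (−1)^(x·y) amp(|x⟩), where x·y is the number of positions in which both x and y have a 1.
|00⟩: (1/√2 + (1/√2)i)/2 = (1/√8 + (1/√8)i)
|01⟩: (1/√2 + (1/√2)i)/2 = (1/√8 + (1/√8)i)
|10⟩: (1/√2 - (1/√2)i)/2 = (1/√8 - (1/√8)i)
|11⟩: (1/√2 - (1/√2)i)/2 = (1/√8 - (1/√8)i)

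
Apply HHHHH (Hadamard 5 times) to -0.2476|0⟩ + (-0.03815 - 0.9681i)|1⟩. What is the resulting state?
(-0.2021 - 0.6846i)|0⟩ + (-0.1481 + 0.6846i)|1⟩

H² = I, so H^5 = H: a single Hadamard. With (a, b) = (-0.2476, (-0.03815 - 0.9681i)), H gives ((a + b)/√2, (a − b)/√2) = ((-0.2021 - 0.6846i), (-0.1481 + 0.6846i)).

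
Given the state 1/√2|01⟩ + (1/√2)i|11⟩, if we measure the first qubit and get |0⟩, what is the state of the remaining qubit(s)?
|1⟩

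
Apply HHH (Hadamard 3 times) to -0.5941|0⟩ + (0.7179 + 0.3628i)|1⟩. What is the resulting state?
(0.08754 + 0.2565i)|0⟩ + (-0.9277 - 0.2565i)|1⟩

H² = I, so H^3 = H: a single Hadamard. With (a, b) = (-0.5941, (0.7179 + 0.3628i)), H gives ((a + b)/√2, (a − b)/√2) = ((0.08754 + 0.2565i), (-0.9277 - 0.2565i)).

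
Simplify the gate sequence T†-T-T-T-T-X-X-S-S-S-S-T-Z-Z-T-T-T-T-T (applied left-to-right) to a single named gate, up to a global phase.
T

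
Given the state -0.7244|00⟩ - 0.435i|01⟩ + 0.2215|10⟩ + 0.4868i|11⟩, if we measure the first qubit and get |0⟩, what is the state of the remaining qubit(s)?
-0.8573|0⟩ - 0.5148i|1⟩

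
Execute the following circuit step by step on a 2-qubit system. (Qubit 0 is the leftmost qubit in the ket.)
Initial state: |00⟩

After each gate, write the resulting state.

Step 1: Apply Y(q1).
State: i|01⟩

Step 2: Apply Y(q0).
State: -|11⟩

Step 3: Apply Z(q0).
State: |11⟩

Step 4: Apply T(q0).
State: (1/√2 + (1/√2)i)|11⟩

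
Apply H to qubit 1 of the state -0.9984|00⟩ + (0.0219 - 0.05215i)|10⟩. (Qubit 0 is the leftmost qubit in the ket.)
-0.706|00⟩ - 0.706|01⟩ + (0.01549 - 0.03688i)|10⟩ + (0.01549 - 0.03688i)|11⟩

H on qubit 1 mixes each pair of kets that differ only in qubit 1: amplitudes (a, b) of (|…0…⟩, |…1…⟩) become ((a + b)/√2, (a − b)/√2). Kets absent from the input have amplitude 0.
(|00⟩, |01⟩): (a, b) = (-0.9984, 0) → (-0.706, -0.706)
(|10⟩, |11⟩): (a, b) = ((0.0219 - 0.05215i), 0) → ((0.01549 - 0.03688i), (0.01549 - 0.03688i))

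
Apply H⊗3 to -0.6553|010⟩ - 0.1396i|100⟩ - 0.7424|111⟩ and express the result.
(-0.4942 - 0.04936i)|000⟩ + (0.03079 - 0.04936i)|001⟩ + (0.4942 - 0.04936i)|010⟩ + (-0.03079 - 0.04936i)|011⟩ + (0.03079 + 0.04936i)|100⟩ + (-0.4942 + 0.04936i)|101⟩ + (-0.03079 + 0.04936i)|110⟩ + (0.4942 + 0.04936i)|111⟩

H⊗3 gives amp(|y⟩) = (1/2√2) Σ_x (−1)^(x·y) amp(|x⟩), where x·y is the number of positions in which both x and y have a 1.
|000⟩: (-0.6553 - 0.1396i - 0.7424)/(2√2) = (-0.4942 - 0.04936i)
|001⟩: (-0.6553 - 0.1396i + 0.7424)/(2√2) = (0.03079 - 0.04936i)
|010⟩: (0.6553 - 0.1396i + 0.7424)/(2√2) = (0.4942 - 0.04936i)
|011⟩: (0.6553 - 0.1396i - 0.7424)/(2√2) = (-0.03079 - 0.04936i)
|100⟩: (-0.6553 + 0.1396i + 0.7424)/(2√2) = (0.03079 + 0.04936i)
|101⟩: (-0.6553 + 0.1396i - 0.7424)/(2√2) = (-0.4942 + 0.04936i)
|110⟩: (0.6553 + 0.1396i - 0.7424)/(2√2) = (-0.03079 + 0.04936i)
|111⟩: (0.6553 + 0.1396i + 0.7424)/(2√2) = (0.4942 + 0.04936i)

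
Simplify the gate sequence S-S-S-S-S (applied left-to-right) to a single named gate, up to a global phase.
S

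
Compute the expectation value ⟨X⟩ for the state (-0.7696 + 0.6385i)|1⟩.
0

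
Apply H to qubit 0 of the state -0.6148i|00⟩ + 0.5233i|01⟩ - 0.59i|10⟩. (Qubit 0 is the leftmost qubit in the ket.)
-0.8519i|00⟩ + 0.37i|01⟩ - 0.01754i|10⟩ + 0.37i|11⟩

H on qubit 0 mixes each pair of kets that differ only in qubit 0: amplitudes (a, b) of (|…0…⟩, |…1…⟩) become ((a + b)/√2, (a − b)/√2). Kets absent from the input have amplitude 0.
(|00⟩, |10⟩): (a, b) = (-0.6148i, -0.59i) → (-0.8519i, -0.01754i)
(|01⟩, |11⟩): (a, b) = (0.5233i, 0) → (0.37i, 0.37i)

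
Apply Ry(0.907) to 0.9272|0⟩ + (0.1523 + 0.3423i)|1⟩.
(0.7668 - 0.15i)|0⟩ + (0.5431 + 0.3077i)|1⟩

Ry(0.907) = [[cos(θ/2), −sin(θ/2)], [sin(θ/2), cos(θ/2)]]; θ = 0.907, cos(θ/2) ≈ 0.898919, sin(θ/2) ≈ 0.438114.
With a = amp(|0⟩) = 0.9272 and b = amp(|1⟩) = (0.1523 + 0.3423i):
new amp(|0⟩) = (0.898919)·a + (-0.438114)·b = (0.7668 - 0.15i)
new amp(|1⟩) = (0.438114)·a + (0.898919)·b = (0.5431 + 0.3077i)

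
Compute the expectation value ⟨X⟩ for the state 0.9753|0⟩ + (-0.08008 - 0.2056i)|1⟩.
-0.1562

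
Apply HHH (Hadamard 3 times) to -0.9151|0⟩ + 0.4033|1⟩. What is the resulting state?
-0.3619|0⟩ - 0.9322|1⟩

H² = I, so H^3 = H: a single Hadamard. With (a, b) = (-0.9151, 0.4033), H gives ((a + b)/√2, (a − b)/√2) = (-0.3619, -0.9322).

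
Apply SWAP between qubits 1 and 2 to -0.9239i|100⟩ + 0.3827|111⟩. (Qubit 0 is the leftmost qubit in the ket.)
-0.9239i|100⟩ + 0.3827|111⟩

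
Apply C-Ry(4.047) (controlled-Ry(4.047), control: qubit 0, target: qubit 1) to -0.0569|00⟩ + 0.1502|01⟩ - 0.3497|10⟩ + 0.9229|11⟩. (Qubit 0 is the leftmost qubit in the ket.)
-0.0569|00⟩ + 0.1502|01⟩ - 0.677|10⟩ - 0.7181|11⟩

C-Ry(4.047) leaves the control-|0⟩ kets |00⟩, |01⟩ unchanged and applies Ry(4.047) to qubit 1 on the control-|1⟩ pair (|10⟩, |11⟩).
Ry(4.047) = [[cos(θ/2), −sin(θ/2)], [sin(θ/2), cos(θ/2)]]; θ = 4.047, cos(θ/2) ≈ -0.437398, sin(θ/2) ≈ 0.899268.
With a = amp(|10⟩) = -0.3497 and b = amp(|11⟩) = 0.9229:
new amp(|10⟩) = (-0.437398)·a + (-0.899268)·b = -0.677
new amp(|11⟩) = (0.899268)·a + (-0.437398)·b = -0.7181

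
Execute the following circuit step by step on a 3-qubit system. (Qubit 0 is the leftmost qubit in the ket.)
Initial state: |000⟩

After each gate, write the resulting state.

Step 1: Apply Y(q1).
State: i|010⟩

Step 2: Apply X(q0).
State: i|110⟩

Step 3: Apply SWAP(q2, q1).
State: i|101⟩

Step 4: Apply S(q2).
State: -|101⟩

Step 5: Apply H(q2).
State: -1/√2|100⟩ + 1/√2|101⟩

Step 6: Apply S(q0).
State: -(1/√2)i|100⟩ + (1/√2)i|101⟩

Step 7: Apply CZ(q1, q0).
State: -(1/√2)i|100⟩ + (1/√2)i|101⟩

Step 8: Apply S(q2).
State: -(1/√2)i|100⟩ - 1/√2|101⟩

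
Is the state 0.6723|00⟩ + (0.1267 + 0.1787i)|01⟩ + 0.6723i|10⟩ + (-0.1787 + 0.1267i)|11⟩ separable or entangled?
Separable

Writing the state as a|00⟩ + b|01⟩ + c|10⟩ + d|11⟩, it is a product state iff ad − bc = 0.
Here (a, b, c, d) = (0.6723, (0.1267 + 0.1787i), 0.6723i, (-0.1787 + 0.1267i)): ad − bc = (0.6723)(-0.1787 + 0.1267i) − (0.1267 + 0.1787i)(0.6723i) = 0, so the state is separable.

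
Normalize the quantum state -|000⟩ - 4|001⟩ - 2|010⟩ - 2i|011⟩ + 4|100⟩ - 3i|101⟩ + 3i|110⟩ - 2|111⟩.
-0.126|000⟩ - 0.504|001⟩ - 0.252|010⟩ - 0.252i|011⟩ + 0.504|100⟩ - (1/√7)i|101⟩ + (1/√7)i|110⟩ - 0.252|111⟩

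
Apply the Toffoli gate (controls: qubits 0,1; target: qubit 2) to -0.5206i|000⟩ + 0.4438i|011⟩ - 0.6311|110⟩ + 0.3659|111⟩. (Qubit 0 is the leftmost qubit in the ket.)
-0.5206i|000⟩ + 0.4438i|011⟩ + 0.3659|110⟩ - 0.6311|111⟩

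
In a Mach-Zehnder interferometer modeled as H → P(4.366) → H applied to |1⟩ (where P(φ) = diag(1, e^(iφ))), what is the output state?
(0.6698 + 0.4703i)|0⟩ + (0.3302 - 0.4703i)|1⟩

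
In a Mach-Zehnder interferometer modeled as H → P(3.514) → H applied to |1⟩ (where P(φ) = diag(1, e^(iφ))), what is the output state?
(0.9657 + 0.1819i)|0⟩ + (0.03427 - 0.1819i)|1⟩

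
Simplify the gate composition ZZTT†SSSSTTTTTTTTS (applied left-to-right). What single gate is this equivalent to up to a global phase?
S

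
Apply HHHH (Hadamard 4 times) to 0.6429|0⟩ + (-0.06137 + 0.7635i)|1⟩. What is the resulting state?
0.6429|0⟩ + (-0.06137 + 0.7635i)|1⟩

H² = I, so an even number of Hadamards cancels: H^4 = I and the state is unchanged.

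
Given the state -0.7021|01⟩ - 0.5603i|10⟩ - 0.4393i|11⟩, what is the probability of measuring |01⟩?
0.4929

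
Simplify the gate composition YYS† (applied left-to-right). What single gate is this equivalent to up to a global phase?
S†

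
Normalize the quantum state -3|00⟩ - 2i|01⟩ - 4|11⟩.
-0.5571|00⟩ - 0.3714i|01⟩ - 0.7428|11⟩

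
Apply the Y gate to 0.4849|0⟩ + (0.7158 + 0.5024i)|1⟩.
(0.5024 - 0.7158i)|0⟩ + 0.4849i|1⟩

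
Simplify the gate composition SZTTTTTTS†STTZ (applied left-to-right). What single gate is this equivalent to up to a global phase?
S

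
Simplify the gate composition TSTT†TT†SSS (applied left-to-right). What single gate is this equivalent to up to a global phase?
T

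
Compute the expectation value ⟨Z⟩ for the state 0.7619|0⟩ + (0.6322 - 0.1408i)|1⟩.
0.161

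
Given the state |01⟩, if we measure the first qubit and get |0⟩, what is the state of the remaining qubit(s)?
|1⟩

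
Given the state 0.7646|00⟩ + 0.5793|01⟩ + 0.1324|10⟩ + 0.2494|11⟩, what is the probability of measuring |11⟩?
0.0622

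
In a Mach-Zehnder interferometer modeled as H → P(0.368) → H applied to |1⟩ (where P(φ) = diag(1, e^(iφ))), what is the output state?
(0.03348 - 0.1799i)|0⟩ + (0.9665 + 0.1799i)|1⟩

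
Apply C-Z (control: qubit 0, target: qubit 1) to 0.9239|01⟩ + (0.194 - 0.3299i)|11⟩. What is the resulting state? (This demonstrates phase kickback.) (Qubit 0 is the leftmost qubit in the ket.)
0.9239|01⟩ + (-0.194 + 0.3299i)|11⟩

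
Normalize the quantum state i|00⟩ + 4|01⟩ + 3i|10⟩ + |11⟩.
0.1925i|00⟩ + 0.7698|01⟩ + (1/√3)i|10⟩ + 0.1925|11⟩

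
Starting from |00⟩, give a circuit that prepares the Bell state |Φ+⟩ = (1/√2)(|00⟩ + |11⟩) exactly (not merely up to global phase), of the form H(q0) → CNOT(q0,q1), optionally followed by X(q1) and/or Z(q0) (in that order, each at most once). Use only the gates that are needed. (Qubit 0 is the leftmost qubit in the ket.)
H(q0) → CNOT(q0,q1)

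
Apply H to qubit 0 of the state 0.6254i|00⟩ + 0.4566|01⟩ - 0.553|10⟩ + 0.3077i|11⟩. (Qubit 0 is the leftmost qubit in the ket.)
(-0.391 + 0.4422i)|00⟩ + (0.3229 + 0.2176i)|01⟩ + (0.391 + 0.4422i)|10⟩ + (0.3229 - 0.2176i)|11⟩

H on qubit 0 mixes each pair of kets that differ only in qubit 0: amplitudes (a, b) of (|…0…⟩, |…1…⟩) become ((a + b)/√2, (a − b)/√2). Kets absent from the input have amplitude 0.
(|00⟩, |10⟩): (a, b) = (0.6254i, -0.553) → ((-0.391 + 0.4422i), (0.391 + 0.4422i))
(|01⟩, |11⟩): (a, b) = (0.4566, 0.3077i) → ((0.3229 + 0.2176i), (0.3229 - 0.2176i))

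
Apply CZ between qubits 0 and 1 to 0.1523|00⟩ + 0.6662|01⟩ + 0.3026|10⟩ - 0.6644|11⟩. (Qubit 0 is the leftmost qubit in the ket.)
0.1523|00⟩ + 0.6662|01⟩ + 0.3026|10⟩ + 0.6644|11⟩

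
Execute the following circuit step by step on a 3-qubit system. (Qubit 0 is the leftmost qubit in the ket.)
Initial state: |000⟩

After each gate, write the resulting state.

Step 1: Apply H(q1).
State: 1/√2|000⟩ + 1/√2|010⟩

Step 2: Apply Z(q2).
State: 1/√2|000⟩ + 1/√2|010⟩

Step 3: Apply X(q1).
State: 1/√2|000⟩ + 1/√2|010⟩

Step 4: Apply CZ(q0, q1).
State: 1/√2|000⟩ + 1/√2|010⟩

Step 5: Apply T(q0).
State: 1/√2|000⟩ + 1/√2|010⟩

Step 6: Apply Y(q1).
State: -(1/√2)i|000⟩ + (1/√2)i|010⟩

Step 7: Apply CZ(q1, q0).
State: -(1/√2)i|000⟩ + (1/√2)i|010⟩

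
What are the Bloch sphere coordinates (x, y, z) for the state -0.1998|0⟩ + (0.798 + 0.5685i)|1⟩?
(-0.3189, -0.2272, -0.9201)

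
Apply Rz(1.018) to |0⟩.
(0.8732 - 0.4873i)|0⟩

Rz(1.018) = [[e^(−iθ/2), 0], [0, e^(iθ/2)]] with e^(±iθ/2) = cos(θ/2) ± i·sin(θ/2); θ = 1.018, cos(θ/2) ≈ 0.873232, sin(θ/2) ≈ 0.487304.
With a = amp(|0⟩) = 1 and b = amp(|1⟩) = 0:
new amp(|0⟩) = (0.873232 - 0.487304i)·a = (0.8732 - 0.4873i)
new amp(|1⟩) = (0.873232 + 0.487304i)·b = 0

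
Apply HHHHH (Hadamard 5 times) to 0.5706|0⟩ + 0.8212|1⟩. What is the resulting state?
0.9842|0⟩ - 0.1772|1⟩

H² = I, so H^5 = H: a single Hadamard. With (a, b) = (0.5706, 0.8212), H gives ((a + b)/√2, (a − b)/√2) = (0.9842, -0.1772).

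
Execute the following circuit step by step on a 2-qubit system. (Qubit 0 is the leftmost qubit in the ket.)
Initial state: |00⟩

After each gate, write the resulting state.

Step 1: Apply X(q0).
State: |10⟩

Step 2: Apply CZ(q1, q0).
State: |10⟩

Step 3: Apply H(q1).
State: 1/√2|10⟩ + 1/√2|11⟩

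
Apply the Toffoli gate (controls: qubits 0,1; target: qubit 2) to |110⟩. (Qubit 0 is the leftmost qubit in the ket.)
|111⟩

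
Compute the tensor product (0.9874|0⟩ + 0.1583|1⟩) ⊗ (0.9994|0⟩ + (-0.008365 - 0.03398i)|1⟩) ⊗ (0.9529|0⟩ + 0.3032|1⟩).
0.9403|000⟩ + 0.2992|001⟩ + (-0.007871 - 0.03197i)|010⟩ + (-0.002504 - 0.01017i)|011⟩ + 0.1508|100⟩ + 0.04797|101⟩ + (-0.001262 - 0.005126i)|110⟩ + (-0.0004015 - 0.001631i)|111⟩

amp(|b₁b₂…⟩) = product of the factor amplitudes for bits b₁, b₂, …; only kets whose every factor amplitude is nonzero survive.
|000⟩: (0.9874)(0.9994)(0.9529) = 0.9403
|001⟩: (0.9874)(0.9994)(0.3032) = 0.2992
|010⟩: (0.9874)(-0.008365 - 0.03398i)(0.9529) = (-0.007871 - 0.03197i)
|011⟩: (0.9874)(-0.008365 - 0.03398i)(0.3032) = (-0.002504 - 0.01017i)
|100⟩: (0.1583)(0.9994)(0.9529) = 0.1508
|101⟩: (0.1583)(0.9994)(0.3032) = 0.04797
|110⟩: (0.1583)(-0.008365 - 0.03398i)(0.9529) = (-0.001262 - 0.005126i)
|111⟩: (0.1583)(-0.008365 - 0.03398i)(0.3032) = (-0.0004015 - 0.001631i)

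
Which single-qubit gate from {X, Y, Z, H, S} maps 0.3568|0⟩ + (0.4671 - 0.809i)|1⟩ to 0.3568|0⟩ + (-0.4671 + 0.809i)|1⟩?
Z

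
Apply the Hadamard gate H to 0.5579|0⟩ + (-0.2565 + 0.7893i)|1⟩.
(0.2131 + 0.5581i)|0⟩ + (0.5759 - 0.5581i)|1⟩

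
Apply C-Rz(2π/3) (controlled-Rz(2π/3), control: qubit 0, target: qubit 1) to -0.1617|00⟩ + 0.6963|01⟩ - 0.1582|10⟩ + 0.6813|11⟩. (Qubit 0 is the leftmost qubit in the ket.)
-0.1617|00⟩ + 0.6963|01⟩ + (-0.0791 + 0.137i)|10⟩ + (0.3407 + 0.59i)|11⟩

C-Rz(2π/3) leaves the control-|0⟩ kets |00⟩, |01⟩ unchanged and applies Rz(2π/3) to qubit 1 on the control-|1⟩ pair (|10⟩, |11⟩).
Rz(2π/3) = [[e^(−iθ/2), 0], [0, e^(iθ/2)]] with e^(±iθ/2) = cos(θ/2) ± i·sin(θ/2); θ = 2π/3, cos(θ/2) ≈ 0.5, sin(θ/2) ≈ 0.866025.
With a = amp(|10⟩) = -0.1582 and b = amp(|11⟩) = 0.6813:
new amp(|10⟩) = (0.5 - 0.866025i)·a = (-0.0791 + 0.137i)
new amp(|11⟩) = (0.5 + 0.866025i)·b = (0.3407 + 0.59i)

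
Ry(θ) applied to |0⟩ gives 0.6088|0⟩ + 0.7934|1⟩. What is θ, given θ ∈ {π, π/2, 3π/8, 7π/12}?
7π/12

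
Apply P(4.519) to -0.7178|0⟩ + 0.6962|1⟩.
-0.7178|0⟩ + (-0.1338 - 0.6832i)|1⟩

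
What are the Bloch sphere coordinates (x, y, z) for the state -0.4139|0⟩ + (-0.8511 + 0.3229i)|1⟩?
(0.7045, -0.2673, -0.6573)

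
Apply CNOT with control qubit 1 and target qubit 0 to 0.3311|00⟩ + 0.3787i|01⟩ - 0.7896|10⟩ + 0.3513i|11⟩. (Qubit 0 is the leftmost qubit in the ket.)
0.3311|00⟩ + 0.3513i|01⟩ - 0.7896|10⟩ + 0.3787i|11⟩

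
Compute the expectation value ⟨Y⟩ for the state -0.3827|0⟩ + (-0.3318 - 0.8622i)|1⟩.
0.6599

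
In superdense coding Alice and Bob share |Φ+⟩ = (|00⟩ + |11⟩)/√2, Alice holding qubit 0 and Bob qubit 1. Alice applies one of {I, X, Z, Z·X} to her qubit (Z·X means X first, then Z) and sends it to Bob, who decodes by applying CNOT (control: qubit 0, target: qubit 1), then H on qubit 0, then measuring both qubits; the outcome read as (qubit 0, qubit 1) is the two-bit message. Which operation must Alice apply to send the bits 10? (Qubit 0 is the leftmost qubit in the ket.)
Z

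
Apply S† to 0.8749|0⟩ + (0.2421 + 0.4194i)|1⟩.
0.8749|0⟩ + (0.4194 - 0.2421i)|1⟩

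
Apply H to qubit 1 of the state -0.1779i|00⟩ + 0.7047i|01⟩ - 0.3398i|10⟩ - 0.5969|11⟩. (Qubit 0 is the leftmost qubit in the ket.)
0.3725i|00⟩ - 0.6241i|01⟩ + (-0.4221 - 0.2403i)|10⟩ + (0.4221 - 0.2403i)|11⟩

H on qubit 1 mixes each pair of kets that differ only in qubit 1: amplitudes (a, b) of (|…0…⟩, |…1…⟩) become ((a + b)/√2, (a − b)/√2). Kets absent from the input have amplitude 0.
(|00⟩, |01⟩): (a, b) = (-0.1779i, 0.7047i) → (0.3725i, -0.6241i)
(|10⟩, |11⟩): (a, b) = (-0.3398i, -0.5969) → ((-0.4221 - 0.2403i), (0.4221 - 0.2403i))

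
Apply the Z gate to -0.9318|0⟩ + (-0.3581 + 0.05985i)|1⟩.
-0.9318|0⟩ + (0.3581 - 0.05985i)|1⟩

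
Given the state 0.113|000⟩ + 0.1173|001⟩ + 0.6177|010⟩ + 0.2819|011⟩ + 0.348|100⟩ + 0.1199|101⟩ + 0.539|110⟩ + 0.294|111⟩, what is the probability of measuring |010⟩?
0.3816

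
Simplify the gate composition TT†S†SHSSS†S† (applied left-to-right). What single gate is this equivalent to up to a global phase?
H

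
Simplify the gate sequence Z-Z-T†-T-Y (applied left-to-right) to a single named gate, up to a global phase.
Y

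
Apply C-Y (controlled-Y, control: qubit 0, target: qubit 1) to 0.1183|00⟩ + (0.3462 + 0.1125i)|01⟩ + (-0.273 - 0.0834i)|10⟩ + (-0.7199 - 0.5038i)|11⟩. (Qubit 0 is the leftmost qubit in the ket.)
0.1183|00⟩ + (0.3462 + 0.1125i)|01⟩ + (-0.5038 + 0.7199i)|10⟩ + (0.0834 - 0.273i)|11⟩

C-Y leaves the control-|0⟩ kets |00⟩, |01⟩ unchanged and applies Y to qubit 1 on the control-|1⟩ pair (|10⟩, |11⟩).
Y = [[0, -i], [i, 0]].
With a = amp(|10⟩) = (-0.273 - 0.0834i) and b = amp(|11⟩) = (-0.7199 - 0.5038i):
new amp(|10⟩) = (-i)·b = (-0.5038 + 0.7199i)
new amp(|11⟩) = (i)·a = (0.0834 - 0.273i)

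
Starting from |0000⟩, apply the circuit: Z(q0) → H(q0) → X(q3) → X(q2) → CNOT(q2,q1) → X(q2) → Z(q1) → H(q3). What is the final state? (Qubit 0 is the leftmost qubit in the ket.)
-1/2|0100⟩ + 1/2|0101⟩ - 1/2|1100⟩ + 1/2|1101⟩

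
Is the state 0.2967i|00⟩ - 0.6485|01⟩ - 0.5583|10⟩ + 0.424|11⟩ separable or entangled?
Entangled

Writing the state as a|00⟩ + b|01⟩ + c|10⟩ + d|11⟩, it is a product state iff ad − bc = 0.
Here (a, b, c, d) = (0.2967i, -0.6485, -0.5583, 0.424): ad − bc = (0.2967i)(0.424) − (-0.6485)(-0.5583) = (-0.3621 + 0.1258i) ≠ 0, so the state is entangled.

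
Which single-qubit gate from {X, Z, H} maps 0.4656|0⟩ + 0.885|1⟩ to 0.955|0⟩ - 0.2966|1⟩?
H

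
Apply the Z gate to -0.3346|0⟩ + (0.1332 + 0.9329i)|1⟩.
-0.3346|0⟩ + (-0.1332 - 0.9329i)|1⟩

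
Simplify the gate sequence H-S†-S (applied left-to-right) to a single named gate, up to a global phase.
H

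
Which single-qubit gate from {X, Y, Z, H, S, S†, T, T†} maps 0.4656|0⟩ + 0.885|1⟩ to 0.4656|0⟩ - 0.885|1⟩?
Z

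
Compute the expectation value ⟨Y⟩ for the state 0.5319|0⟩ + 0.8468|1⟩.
0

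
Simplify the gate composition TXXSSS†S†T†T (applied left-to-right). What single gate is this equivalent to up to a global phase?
T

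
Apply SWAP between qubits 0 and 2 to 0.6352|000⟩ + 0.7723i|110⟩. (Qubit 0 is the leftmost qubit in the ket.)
0.6352|000⟩ + 0.7723i|011⟩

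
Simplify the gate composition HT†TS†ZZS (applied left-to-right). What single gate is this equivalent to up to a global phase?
H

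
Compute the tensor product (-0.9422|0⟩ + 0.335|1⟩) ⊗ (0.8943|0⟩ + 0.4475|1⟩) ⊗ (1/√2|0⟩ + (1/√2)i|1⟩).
-0.5958|000⟩ - 0.5958i|001⟩ - 0.2981|010⟩ - 0.2981i|011⟩ + 0.2118|100⟩ + 0.2118i|101⟩ + 0.106|110⟩ + 0.106i|111⟩

amp(|b₁b₂…⟩) = product of the factor amplitudes for bits b₁, b₂, …; only kets whose every factor amplitude is nonzero survive.
|000⟩: (-0.9422)(0.8943)(1/√2) = -0.5958
|001⟩: (-0.9422)(0.8943)((1/√2)i) = -0.5958i
|010⟩: (-0.9422)(0.4475)(1/√2) = -0.2981
|011⟩: (-0.9422)(0.4475)((1/√2)i) = -0.2981i
|100⟩: (0.335)(0.8943)(1/√2) = 0.2118
|101⟩: (0.335)(0.8943)((1/√2)i) = 0.2118i
|110⟩: (0.335)(0.4475)(1/√2) = 0.106
|111⟩: (0.335)(0.4475)((1/√2)i) = 0.106i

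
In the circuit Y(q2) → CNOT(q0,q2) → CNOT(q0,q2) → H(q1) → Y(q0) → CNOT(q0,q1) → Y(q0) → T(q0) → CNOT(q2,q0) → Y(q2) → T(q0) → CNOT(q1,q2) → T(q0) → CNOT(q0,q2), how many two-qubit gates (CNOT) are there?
6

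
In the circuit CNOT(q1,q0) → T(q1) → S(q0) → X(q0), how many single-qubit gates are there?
3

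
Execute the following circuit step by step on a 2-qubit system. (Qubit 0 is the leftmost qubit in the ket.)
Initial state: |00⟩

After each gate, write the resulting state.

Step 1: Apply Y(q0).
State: i|10⟩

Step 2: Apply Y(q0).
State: |00⟩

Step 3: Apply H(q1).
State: 1/√2|00⟩ + 1/√2|01⟩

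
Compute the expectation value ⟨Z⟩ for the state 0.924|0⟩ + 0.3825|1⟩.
0.7075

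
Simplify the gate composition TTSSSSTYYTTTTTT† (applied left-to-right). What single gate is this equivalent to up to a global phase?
T†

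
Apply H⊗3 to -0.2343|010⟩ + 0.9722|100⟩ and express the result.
0.2609|000⟩ + 0.2609|001⟩ + 0.4266|010⟩ + 0.4266|011⟩ - 0.4266|100⟩ - 0.4266|101⟩ - 0.2609|110⟩ - 0.2609|111⟩

H⊗3 gives amp(|y⟩) = (1/2√2) Σ_x (−1)^(x·y) amp(|x⟩), where x·y is the number of positions in which both x and y have a 1.
|000⟩: (-0.2343 + 0.9722)/(2√2) = 0.2609
|001⟩: (-0.2343 + 0.9722)/(2√2) = 0.2609
|010⟩: (0.2343 + 0.9722)/(2√2) = 0.4266
|011⟩: (0.2343 + 0.9722)/(2√2) = 0.4266
|100⟩: (-0.2343 - 0.9722)/(2√2) = -0.4266
|101⟩: (-0.2343 - 0.9722)/(2√2) = -0.4266
|110⟩: (0.2343 - 0.9722)/(2√2) = -0.2609
|111⟩: (0.2343 - 0.9722)/(2√2) = -0.2609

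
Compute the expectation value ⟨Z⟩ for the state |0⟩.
1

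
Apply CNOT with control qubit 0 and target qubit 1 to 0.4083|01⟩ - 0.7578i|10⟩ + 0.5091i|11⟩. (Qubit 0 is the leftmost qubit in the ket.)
0.4083|01⟩ + 0.5091i|10⟩ - 0.7578i|11⟩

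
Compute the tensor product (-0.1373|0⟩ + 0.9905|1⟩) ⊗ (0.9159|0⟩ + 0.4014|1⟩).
-0.1258|00⟩ - 0.05511|01⟩ + 0.9072|10⟩ + 0.3976|11⟩

amp(|b₁b₂…⟩) = product of the factor amplitudes for bits b₁, b₂, …; only kets whose every factor amplitude is nonzero survive.
|00⟩: (-0.1373)(0.9159) = -0.1258
|01⟩: (-0.1373)(0.4014) = -0.05511
|10⟩: (0.9905)(0.9159) = 0.9072
|11⟩: (0.9905)(0.4014) = 0.3976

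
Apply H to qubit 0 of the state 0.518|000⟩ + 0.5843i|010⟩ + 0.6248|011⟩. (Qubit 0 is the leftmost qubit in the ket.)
0.3663|000⟩ + 0.4132i|010⟩ + 0.4418|011⟩ + 0.3663|100⟩ + 0.4132i|110⟩ + 0.4418|111⟩

H on qubit 0 mixes each pair of kets that differ only in qubit 0: amplitudes (a, b) of (|…0…⟩, |…1…⟩) become ((a + b)/√2, (a − b)/√2). Kets absent from the input have amplitude 0.
(|000⟩, |100⟩): (a, b) = (0.518, 0) → (0.3663, 0.3663)
(|010⟩, |110⟩): (a, b) = (0.5843i, 0) → (0.4132i, 0.4132i)
(|011⟩, |111⟩): (a, b) = (0.6248, 0) → (0.4418, 0.4418)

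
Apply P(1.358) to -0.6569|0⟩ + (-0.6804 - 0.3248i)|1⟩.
-0.6569|0⟩ + (0.1738 - 0.7336i)|1⟩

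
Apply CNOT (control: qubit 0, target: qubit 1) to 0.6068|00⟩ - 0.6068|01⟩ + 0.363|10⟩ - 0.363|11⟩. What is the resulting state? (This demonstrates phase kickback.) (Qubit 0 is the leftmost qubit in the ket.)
0.6068|00⟩ - 0.6068|01⟩ - 0.363|10⟩ + 0.363|11⟩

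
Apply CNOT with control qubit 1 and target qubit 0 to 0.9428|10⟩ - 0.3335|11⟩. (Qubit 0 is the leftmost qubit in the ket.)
-0.3335|01⟩ + 0.9428|10⟩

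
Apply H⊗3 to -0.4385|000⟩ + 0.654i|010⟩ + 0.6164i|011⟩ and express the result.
(-0.155 + 0.4492i)|000⟩ + (-0.155 + 0.01329i)|001⟩ + (-0.155 - 0.4492i)|010⟩ + (-0.155 - 0.01329i)|011⟩ + (-0.155 + 0.4492i)|100⟩ + (-0.155 + 0.01329i)|101⟩ + (-0.155 - 0.4492i)|110⟩ + (-0.155 - 0.01329i)|111⟩

H⊗3 gives amp(|y⟩) = (1/2√2) Σ_x (−1)^(x·y) amp(|x⟩), where x·y is the number of positions in which both x and y have a 1.
|000⟩: (-0.4385 + 0.654i + 0.6164i)/(2√2) = (-0.155 + 0.4492i)
|001⟩: (-0.4385 + 0.654i - 0.6164i)/(2√2) = (-0.155 + 0.01329i)
|010⟩: (-0.4385 - 0.654i - 0.6164i)/(2√2) = (-0.155 - 0.4492i)
|011⟩: (-0.4385 - 0.654i + 0.6164i)/(2√2) = (-0.155 - 0.01329i)
|100⟩: (-0.4385 + 0.654i + 0.6164i)/(2√2) = (-0.155 + 0.4492i)
|101⟩: (-0.4385 + 0.654i - 0.6164i)/(2√2) = (-0.155 + 0.01329i)
|110⟩: (-0.4385 - 0.654i - 0.6164i)/(2√2) = (-0.155 - 0.4492i)
|111⟩: (-0.4385 - 0.654i + 0.6164i)/(2√2) = (-0.155 - 0.01329i)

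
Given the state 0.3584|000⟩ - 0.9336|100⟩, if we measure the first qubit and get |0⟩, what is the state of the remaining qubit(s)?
|00⟩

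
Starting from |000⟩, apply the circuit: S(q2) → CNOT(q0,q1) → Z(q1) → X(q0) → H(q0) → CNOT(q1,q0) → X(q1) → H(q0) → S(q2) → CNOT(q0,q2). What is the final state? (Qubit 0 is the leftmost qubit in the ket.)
|111⟩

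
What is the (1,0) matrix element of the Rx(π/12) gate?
-0.1305i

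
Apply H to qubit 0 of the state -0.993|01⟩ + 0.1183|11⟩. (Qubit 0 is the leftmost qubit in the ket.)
-0.6185|01⟩ - 0.7858|11⟩

H on qubit 0 mixes each pair of kets that differ only in qubit 0: amplitudes (a, b) of (|…0…⟩, |…1…⟩) become ((a + b)/√2, (a − b)/√2). Kets absent from the input have amplitude 0.
(|01⟩, |11⟩): (a, b) = (-0.993, 0.1183) → (-0.6185, -0.7858)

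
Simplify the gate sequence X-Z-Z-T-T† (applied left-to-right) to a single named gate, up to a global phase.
X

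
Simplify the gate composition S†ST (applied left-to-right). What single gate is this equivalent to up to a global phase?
T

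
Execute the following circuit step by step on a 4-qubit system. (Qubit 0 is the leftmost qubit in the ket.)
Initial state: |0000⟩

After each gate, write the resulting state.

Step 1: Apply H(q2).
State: 1/√2|0000⟩ + 1/√2|0010⟩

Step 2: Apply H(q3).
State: 1/2|0000⟩ + 1/2|0001⟩ + 1/2|0010⟩ + 1/2|0011⟩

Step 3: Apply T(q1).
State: 1/2|0000⟩ + 1/2|0001⟩ + 1/2|0010⟩ + 1/2|0011⟩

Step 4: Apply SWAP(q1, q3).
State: 1/2|0000⟩ + 1/2|0010⟩ + 1/2|0100⟩ + 1/2|0110⟩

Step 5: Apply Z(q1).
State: 1/2|0000⟩ + 1/2|0010⟩ - 1/2|0100⟩ - 1/2|0110⟩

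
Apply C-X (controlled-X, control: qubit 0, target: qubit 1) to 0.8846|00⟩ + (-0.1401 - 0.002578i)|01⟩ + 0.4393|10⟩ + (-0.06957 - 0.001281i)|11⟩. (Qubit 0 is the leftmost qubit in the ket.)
0.8846|00⟩ + (-0.1401 - 0.002578i)|01⟩ + (-0.06957 - 0.001281i)|10⟩ + 0.4393|11⟩

C-X leaves the control-|0⟩ kets |00⟩, |01⟩ unchanged and applies X to qubit 1 on the control-|1⟩ pair (|10⟩, |11⟩).
X = [[0, 1], [1, 0]].
With a = amp(|10⟩) = 0.4393 and b = amp(|11⟩) = (-0.06957 - 0.001281i):
new amp(|10⟩) = (1)·b = (-0.06957 - 0.001281i)
new amp(|11⟩) = (1)·a = 0.4393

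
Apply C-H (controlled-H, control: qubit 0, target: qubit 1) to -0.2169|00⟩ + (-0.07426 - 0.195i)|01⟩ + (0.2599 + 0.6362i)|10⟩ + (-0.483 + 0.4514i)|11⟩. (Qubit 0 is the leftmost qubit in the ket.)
-0.2169|00⟩ + (-0.07426 - 0.195i)|01⟩ + (-0.1578 + 0.769i)|10⟩ + (0.5253 + 0.1307i)|11⟩

C-H leaves the control-|0⟩ kets |00⟩, |01⟩ unchanged and applies H to qubit 1 on the control-|1⟩ pair (|10⟩, |11⟩).
H = [[1/√2, 1/√2], [1/√2, -1/√2]].
With a = amp(|10⟩) = (0.2599 + 0.6362i) and b = amp(|11⟩) = (-0.483 + 0.4514i):
new amp(|10⟩) = (1/√2)·a + (1/√2)·b = (-0.1578 + 0.769i)
new amp(|11⟩) = (1/√2)·a + (-1/√2)·b = (0.5253 + 0.1307i)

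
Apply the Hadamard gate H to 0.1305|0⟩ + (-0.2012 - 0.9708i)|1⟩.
(-0.04999 - 0.6865i)|0⟩ + (0.2345 + 0.6865i)|1⟩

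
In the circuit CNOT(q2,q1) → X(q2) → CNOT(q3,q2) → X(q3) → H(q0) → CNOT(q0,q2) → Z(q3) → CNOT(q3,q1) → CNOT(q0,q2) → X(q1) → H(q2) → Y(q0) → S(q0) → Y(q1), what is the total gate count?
14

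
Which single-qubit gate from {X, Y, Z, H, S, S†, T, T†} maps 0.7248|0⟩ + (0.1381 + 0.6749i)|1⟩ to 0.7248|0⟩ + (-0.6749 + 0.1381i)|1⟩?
S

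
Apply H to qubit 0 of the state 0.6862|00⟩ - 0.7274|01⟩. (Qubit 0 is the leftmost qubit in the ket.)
0.4852|00⟩ - 0.5143|01⟩ + 0.4852|10⟩ - 0.5143|11⟩

H on qubit 0 mixes each pair of kets that differ only in qubit 0: amplitudes (a, b) of (|…0…⟩, |…1…⟩) become ((a + b)/√2, (a − b)/√2). Kets absent from the input have amplitude 0.
(|00⟩, |10⟩): (a, b) = (0.6862, 0) → (0.4852, 0.4852)
(|01⟩, |11⟩): (a, b) = (-0.7274, 0) → (-0.5143, -0.5143)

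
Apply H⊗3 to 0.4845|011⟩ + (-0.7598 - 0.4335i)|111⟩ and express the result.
(-0.09733 - 0.1533i)|000⟩ + (0.09733 + 0.1533i)|001⟩ + (0.09733 + 0.1533i)|010⟩ + (-0.09733 - 0.1533i)|011⟩ + (0.4399 + 0.1533i)|100⟩ + (-0.4399 - 0.1533i)|101⟩ + (-0.4399 - 0.1533i)|110⟩ + (0.4399 + 0.1533i)|111⟩

H⊗3 gives amp(|y⟩) = (1/2√2) Σ_x (−1)^(x·y) amp(|x⟩), where x·y is the number of positions in which both x and y have a 1.
|000⟩: (0.4845 + (-0.7598 - 0.4335i))/(2√2) = (-0.09733 - 0.1533i)
|001⟩: (-0.4845 - (-0.7598 - 0.4335i))/(2√2) = (0.09733 + 0.1533i)
|010⟩: (-0.4845 - (-0.7598 - 0.4335i))/(2√2) = (0.09733 + 0.1533i)
|011⟩: (0.4845 + (-0.7598 - 0.4335i))/(2√2) = (-0.09733 - 0.1533i)
|100⟩: (0.4845 - (-0.7598 - 0.4335i))/(2√2) = (0.4399 + 0.1533i)
|101⟩: (-0.4845 + (-0.7598 - 0.4335i))/(2√2) = (-0.4399 - 0.1533i)
|110⟩: (-0.4845 + (-0.7598 - 0.4335i))/(2√2) = (-0.4399 - 0.1533i)
|111⟩: (0.4845 - (-0.7598 - 0.4335i))/(2√2) = (0.4399 + 0.1533i)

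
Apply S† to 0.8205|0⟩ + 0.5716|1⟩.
0.8205|0⟩ - 0.5716i|1⟩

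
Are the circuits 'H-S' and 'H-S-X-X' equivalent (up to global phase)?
Yes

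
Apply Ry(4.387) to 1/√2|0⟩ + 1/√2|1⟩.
-0.9868|0⟩ + 0.162|1⟩

Ry(4.387) = [[cos(θ/2), −sin(θ/2)], [sin(θ/2), cos(θ/2)]]; θ = 4.387, cos(θ/2) ≈ -0.583233, sin(θ/2) ≈ 0.812305.
With a = amp(|0⟩) = 1/√2 and b = amp(|1⟩) = 1/√2:
new amp(|0⟩) = (-0.583233)·a + (-0.812305)·b = -0.9868
new amp(|1⟩) = (0.812305)·a + (-0.583233)·b = 0.162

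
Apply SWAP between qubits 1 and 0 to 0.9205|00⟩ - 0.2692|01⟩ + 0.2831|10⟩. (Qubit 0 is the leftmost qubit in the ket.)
0.9205|00⟩ + 0.2831|01⟩ - 0.2692|10⟩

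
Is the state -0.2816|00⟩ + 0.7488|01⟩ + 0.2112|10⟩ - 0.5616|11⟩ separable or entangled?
Separable

Writing the state as a|00⟩ + b|01⟩ + c|10⟩ + d|11⟩, it is a product state iff ad − bc = 0.
Here (a, b, c, d) = (-0.2816, 0.7488, 0.2112, -0.5616): ad − bc = (-0.2816)(-0.5616) − (0.7488)(0.2112) = 0, so the state is separable.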